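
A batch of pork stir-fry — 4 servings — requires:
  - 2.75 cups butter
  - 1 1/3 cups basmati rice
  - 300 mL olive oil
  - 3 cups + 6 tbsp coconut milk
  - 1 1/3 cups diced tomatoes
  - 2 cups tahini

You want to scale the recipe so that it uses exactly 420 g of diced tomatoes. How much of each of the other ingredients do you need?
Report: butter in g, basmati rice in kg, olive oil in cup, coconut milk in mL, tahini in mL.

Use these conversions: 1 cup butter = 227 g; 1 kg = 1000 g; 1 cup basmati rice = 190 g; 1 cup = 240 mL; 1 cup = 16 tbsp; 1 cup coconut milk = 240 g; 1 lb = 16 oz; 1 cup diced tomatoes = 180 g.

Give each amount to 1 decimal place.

The original recipe has 240 g of diced tomatoes, so the scaling factor is 420 ÷ 240 = 7/4 = 1.75.
butter: 2.75 cup × 7/4 × 227 g/cup ≈ 1092.4 g
basmati rice: 4/3 cup × 7/4 × 190 g/cup ÷ 1000 g/kg ≈ 0.4 kg
olive oil: 300 mL × 7/4 ÷ 240 mL/cup ≈ 2.2 cup
coconut milk: (3 cup + 6 tbsp = 3.375 cup) × 7/4 × 240 mL/cup = 1417.5 mL
tahini: 2 cup × 7/4 × 240 mL/cup = 840.0 mL

butter: 1092.4 g; basmati rice: 0.4 kg; olive oil: 2.2 cup; coconut milk: 1417.5 mL; tahini: 840.0 mL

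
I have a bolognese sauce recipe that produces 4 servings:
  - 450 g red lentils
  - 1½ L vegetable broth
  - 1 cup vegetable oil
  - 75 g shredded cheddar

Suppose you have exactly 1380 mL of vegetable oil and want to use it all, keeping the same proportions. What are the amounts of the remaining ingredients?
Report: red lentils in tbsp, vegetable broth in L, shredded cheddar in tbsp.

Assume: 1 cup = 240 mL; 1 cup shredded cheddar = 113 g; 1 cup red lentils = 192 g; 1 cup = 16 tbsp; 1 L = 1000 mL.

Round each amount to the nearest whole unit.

The original recipe has 240 mL of vegetable oil, so the scaling factor is 1380 ÷ 240 = 23/4 = 5.75.
red lentils: 450 g × 23/4 ÷ 192 g/cup × 16 tbsp/cup ≈ 216 tbsp
vegetable broth: 1.5 L × 23/4 ≈ 9 L
shredded cheddar: 75 g × 23/4 ÷ 113 g/cup × 16 tbsp/cup ≈ 61 tbsp

red lentils: 216 tbsp; vegetable broth: 9 L; shredded cheddar: 61 tbsp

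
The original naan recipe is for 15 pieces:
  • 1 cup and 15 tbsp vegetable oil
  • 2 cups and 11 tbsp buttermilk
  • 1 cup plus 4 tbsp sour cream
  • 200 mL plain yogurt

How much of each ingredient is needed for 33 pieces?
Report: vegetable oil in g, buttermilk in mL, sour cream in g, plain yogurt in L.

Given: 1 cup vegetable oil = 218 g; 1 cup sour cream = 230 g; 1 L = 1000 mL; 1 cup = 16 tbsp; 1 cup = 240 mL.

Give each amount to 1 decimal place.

vegetable oil: 929.2 g; buttermilk: 1419.0 mL; sour cream: 632.5 g; plain yogurt: 0.4 L

Scaling factor: 33/15 = 11/5 = 2.2.
vegetable oil: (1 cup + 15 tbsp = 1.9375 cup) × 11/5 × 218 g/cup ≈ 929.2 g
buttermilk: (2 cup + 11 tbsp = 2.6875 cup) × 11/5 × 240 mL/cup = 1419.0 mL
sour cream: (1 cup + 4 tbsp = 1.25 cup) × 11/5 × 230 g/cup = 632.5 g
plain yogurt: 200 mL × 11/5 ÷ 1000 mL/L ≈ 0.4 L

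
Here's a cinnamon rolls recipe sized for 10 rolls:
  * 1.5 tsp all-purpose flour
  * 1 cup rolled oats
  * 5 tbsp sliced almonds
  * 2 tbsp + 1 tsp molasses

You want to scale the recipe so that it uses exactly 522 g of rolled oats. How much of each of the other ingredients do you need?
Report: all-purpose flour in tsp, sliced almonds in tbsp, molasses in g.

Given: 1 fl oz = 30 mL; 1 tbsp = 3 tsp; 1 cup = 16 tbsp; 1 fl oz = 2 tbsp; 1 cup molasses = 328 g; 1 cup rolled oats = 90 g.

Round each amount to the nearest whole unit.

The original recipe has 90 g of rolled oats, so the scaling factor is 522 ÷ 90 = 29/5 = 5.8.
all-purpose flour: 1.5 tsp × 29/5 ≈ 9 tsp
sliced almonds: 5 tbsp × 29/5 = 29 tbsp
molasses: (2 tbsp + 1 tsp = 7/3 tbsp) × 29/5 ÷ 16 tbsp/cup × 328 g/cup ≈ 277 g

all-purpose flour: 9 tsp; sliced almonds: 29 tbsp; molasses: 277 g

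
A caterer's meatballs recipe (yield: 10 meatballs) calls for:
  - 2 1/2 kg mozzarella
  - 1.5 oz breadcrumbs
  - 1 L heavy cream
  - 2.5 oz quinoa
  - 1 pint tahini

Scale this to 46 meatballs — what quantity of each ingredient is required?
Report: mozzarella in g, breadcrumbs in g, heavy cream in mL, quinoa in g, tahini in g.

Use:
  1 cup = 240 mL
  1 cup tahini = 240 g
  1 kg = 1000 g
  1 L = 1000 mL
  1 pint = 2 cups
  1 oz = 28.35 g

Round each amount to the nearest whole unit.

mozzarella: 11500 g; breadcrumbs: 196 g; heavy cream: 4600 mL; quinoa: 326 g; tahini: 2208 g

Scaling factor: 46/10 = 23/5 = 4.6.
mozzarella: 2.5 kg × 23/5 × 1000 g/kg = 11500 g
breadcrumbs: 1.5 oz × 23/5 × 28.35 g/oz ≈ 196 g
heavy cream: 1 L × 23/5 × 1000 mL/L = 4600 mL
quinoa: 2.5 oz × 23/5 × 28.35 g/oz ≈ 326 g
tahini: 1 pint × 23/5 × 2 cup/pint × 240 g/cup = 2208 g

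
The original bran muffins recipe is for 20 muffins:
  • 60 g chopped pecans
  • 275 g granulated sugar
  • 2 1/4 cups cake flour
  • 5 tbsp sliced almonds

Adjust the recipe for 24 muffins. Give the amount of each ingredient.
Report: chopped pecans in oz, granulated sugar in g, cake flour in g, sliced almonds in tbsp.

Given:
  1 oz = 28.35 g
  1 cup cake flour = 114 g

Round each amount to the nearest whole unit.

Scaling factor: 24/20 = 6/5 = 1.2.
chopped pecans: 60 g × 6/5 ÷ 28.35 g/oz ≈ 3 oz
granulated sugar: 275 g × 6/5 = 330 g
cake flour: 2.25 cup × 6/5 × 114 g/cup ≈ 308 g
sliced almonds: 5 tbsp × 6/5 = 6 tbsp

chopped pecans: 3 oz; granulated sugar: 330 g; cake flour: 308 g; sliced almonds: 6 tbsp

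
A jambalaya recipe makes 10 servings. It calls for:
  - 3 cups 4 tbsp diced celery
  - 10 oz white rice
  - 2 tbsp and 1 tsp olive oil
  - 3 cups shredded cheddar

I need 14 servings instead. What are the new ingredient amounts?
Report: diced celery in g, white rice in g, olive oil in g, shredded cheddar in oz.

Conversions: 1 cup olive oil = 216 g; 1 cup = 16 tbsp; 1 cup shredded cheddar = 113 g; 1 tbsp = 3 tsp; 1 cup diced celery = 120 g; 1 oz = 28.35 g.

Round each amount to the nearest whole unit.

Scaling factor: 14/10 = 7/5 = 1.4.
diced celery: (3 cup + 4 tbsp = 3.25 cup) × 7/5 × 120 g/cup = 546 g
white rice: 10 oz × 7/5 × 28.35 g/oz ≈ 397 g
olive oil: (2 tbsp + 1 tsp = 7/3 tbsp) × 7/5 ÷ 16 tbsp/cup × 216 g/cup ≈ 44 g
shredded cheddar: 3 cup × 7/5 × 113 g/cup ÷ 28.35 g/oz ≈ 17 oz

diced celery: 546 g; white rice: 397 g; olive oil: 44 g; shredded cheddar: 17 oz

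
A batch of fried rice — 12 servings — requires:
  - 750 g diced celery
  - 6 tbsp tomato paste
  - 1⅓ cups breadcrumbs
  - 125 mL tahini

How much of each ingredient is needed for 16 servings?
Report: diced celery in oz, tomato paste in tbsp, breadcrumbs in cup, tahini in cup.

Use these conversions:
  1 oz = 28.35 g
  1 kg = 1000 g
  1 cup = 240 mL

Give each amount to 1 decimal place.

Scaling factor: 16/12 = 4/3.
diced celery: 750 g × 4/3 ÷ 28.35 g/oz ≈ 35.3 oz
tomato paste: 6 tbsp × 4/3 = 8.0 tbsp
breadcrumbs: 4/3 cup × 4/3 ≈ 1.8 cup
tahini: 125 mL × 4/3 ÷ 240 mL/cup ≈ 0.7 cup

diced celery: 35.3 oz; tomato paste: 8.0 tbsp; breadcrumbs: 1.8 cup; tahini: 0.7 cup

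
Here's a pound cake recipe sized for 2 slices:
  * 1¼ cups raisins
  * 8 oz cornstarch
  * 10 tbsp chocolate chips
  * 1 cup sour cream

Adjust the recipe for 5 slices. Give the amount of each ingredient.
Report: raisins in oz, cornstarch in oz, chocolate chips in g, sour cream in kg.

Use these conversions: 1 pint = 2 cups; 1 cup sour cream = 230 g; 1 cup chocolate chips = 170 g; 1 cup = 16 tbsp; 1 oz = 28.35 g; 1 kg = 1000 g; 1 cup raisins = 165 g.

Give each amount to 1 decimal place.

Scaling factor: 5/2 = 2.5.
raisins: 1.25 cup × 5/2 × 165 g/cup ÷ 28.35 g/oz ≈ 18.2 oz
cornstarch: 8 oz × 5/2 = 20.0 oz
chocolate chips: 10 tbsp × 5/2 ÷ 16 tbsp/cup × 170 g/cup ≈ 265.6 g
sour cream: 1 cup × 5/2 × 230 g/cup ÷ 1000 g/kg ≈ 0.6 kg

raisins: 18.2 oz; cornstarch: 20.0 oz; chocolate chips: 265.6 g; sour cream: 0.6 kg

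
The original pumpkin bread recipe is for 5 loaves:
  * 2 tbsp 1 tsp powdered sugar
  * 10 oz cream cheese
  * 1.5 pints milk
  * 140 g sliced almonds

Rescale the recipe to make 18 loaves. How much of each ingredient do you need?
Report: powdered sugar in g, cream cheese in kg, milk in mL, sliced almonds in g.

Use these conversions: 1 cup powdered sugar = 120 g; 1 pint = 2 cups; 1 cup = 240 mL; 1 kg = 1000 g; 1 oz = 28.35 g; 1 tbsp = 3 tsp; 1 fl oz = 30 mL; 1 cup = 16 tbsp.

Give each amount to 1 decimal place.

powdered sugar: 63.0 g; cream cheese: 1.0 kg; milk: 2592.0 mL; sliced almonds: 504.0 g

Scaling factor: 18/5 = 3.6.
powdered sugar: (2 tbsp + 1 tsp = 7/3 tbsp) × 18/5 ÷ 16 tbsp/cup × 120 g/cup = 63.0 g
cream cheese: 10 oz × 18/5 × 28.35 g/oz ÷ 1000 g/kg ≈ 1.0 kg
milk: 1.5 pint × 18/5 × 2 cup/pint × 240 mL/cup = 2592.0 mL
sliced almonds: 140 g × 18/5 = 504.0 g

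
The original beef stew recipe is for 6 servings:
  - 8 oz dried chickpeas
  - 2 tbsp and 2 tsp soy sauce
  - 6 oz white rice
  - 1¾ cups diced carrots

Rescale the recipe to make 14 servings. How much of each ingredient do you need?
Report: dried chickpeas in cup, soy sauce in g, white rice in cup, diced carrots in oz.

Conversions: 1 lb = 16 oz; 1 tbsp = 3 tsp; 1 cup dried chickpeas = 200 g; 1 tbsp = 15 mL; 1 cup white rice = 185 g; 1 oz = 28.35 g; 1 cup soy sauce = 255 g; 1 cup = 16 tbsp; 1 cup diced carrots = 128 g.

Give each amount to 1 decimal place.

dried chickpeas: 2.6 cup; soy sauce: 99.2 g; white rice: 2.1 cup; diced carrots: 18.4 oz

Scaling factor: 14/6 = 7/3.
dried chickpeas: 8 oz × 7/3 × 28.35 g/oz ÷ 200 g/cup ≈ 2.6 cup
soy sauce: (2 tbsp + 2 tsp = 8/3 tbsp) × 7/3 ÷ 16 tbsp/cup × 255 g/cup ≈ 99.2 g
white rice: 6 oz × 7/3 × 28.35 g/oz ÷ 185 g/cup ≈ 2.1 cup
diced carrots: 1.75 cup × 7/3 × 128 g/cup ÷ 28.35 g/oz ≈ 18.4 oz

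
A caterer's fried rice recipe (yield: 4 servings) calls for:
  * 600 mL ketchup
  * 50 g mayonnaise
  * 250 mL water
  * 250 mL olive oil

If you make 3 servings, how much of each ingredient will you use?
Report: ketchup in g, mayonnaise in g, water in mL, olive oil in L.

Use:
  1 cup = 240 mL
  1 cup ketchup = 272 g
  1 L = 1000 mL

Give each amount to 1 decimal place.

ketchup: 510.0 g; mayonnaise: 37.5 g; water: 187.5 mL; olive oil: 0.2 L

Scaling factor: 3/4 = 0.75.
ketchup: 600 mL × 3/4 ÷ 240 mL/cup × 272 g/cup = 510.0 g
mayonnaise: 50 g × 3/4 = 37.5 g
water: 250 mL × 3/4 = 187.5 mL
olive oil: 250 mL × 3/4 ÷ 1000 mL/L ≈ 0.2 L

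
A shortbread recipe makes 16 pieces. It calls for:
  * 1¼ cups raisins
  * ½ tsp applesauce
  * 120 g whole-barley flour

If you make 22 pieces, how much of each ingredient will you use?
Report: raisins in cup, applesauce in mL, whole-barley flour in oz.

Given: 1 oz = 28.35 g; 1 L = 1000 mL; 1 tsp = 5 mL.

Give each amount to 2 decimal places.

raisins: 1.72 cup; applesauce: 3.44 mL; whole-barley flour: 5.82 oz

Scaling factor: 22/16 = 11/8 = 1.375.
raisins: 1.25 cup × 11/8 ≈ 1.72 cup
applesauce: 0.5 tsp × 11/8 × 5 mL/tsp ≈ 3.44 mL
whole-barley flour: 120 g × 11/8 ÷ 28.35 g/oz ≈ 5.82 oz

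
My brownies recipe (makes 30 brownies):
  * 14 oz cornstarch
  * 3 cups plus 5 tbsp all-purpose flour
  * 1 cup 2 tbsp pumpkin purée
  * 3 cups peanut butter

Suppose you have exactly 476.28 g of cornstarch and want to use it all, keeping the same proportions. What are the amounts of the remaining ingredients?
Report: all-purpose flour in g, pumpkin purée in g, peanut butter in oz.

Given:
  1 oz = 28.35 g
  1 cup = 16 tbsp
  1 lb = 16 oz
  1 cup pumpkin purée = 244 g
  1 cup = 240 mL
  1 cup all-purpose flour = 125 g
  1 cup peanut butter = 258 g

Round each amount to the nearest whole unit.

all-purpose flour: 497 g; pumpkin purée: 329 g; peanut butter: 33 oz

The original recipe has 396.9 g of cornstarch, so the scaling factor is 476.28 ÷ 396.9 = 6/5 = 1.2.
all-purpose flour: (3 cup + 5 tbsp = 3.3125 cup) × 6/5 × 125 g/cup ≈ 497 g
pumpkin purée: (1 cup + 2 tbsp = 1.125 cup) × 6/5 × 244 g/cup ≈ 329 g
peanut butter: 3 cup × 6/5 × 258 g/cup ÷ 28.35 g/oz ≈ 33 oz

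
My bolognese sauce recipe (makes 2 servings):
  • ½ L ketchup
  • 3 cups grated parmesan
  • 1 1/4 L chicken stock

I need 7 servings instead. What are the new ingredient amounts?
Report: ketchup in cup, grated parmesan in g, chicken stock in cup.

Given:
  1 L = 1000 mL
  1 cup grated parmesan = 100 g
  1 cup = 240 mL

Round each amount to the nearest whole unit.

ketchup: 7 cup; grated parmesan: 1050 g; chicken stock: 18 cup

Scaling factor: 7/2 = 3.5.
ketchup: 0.5 L × 7/2 × 1000 mL/L ÷ 240 mL/cup ≈ 7 cup
grated parmesan: 3 cup × 7/2 × 100 g/cup = 1050 g
chicken stock: 1.25 L × 7/2 × 1000 mL/L ÷ 240 mL/cup ≈ 18 cup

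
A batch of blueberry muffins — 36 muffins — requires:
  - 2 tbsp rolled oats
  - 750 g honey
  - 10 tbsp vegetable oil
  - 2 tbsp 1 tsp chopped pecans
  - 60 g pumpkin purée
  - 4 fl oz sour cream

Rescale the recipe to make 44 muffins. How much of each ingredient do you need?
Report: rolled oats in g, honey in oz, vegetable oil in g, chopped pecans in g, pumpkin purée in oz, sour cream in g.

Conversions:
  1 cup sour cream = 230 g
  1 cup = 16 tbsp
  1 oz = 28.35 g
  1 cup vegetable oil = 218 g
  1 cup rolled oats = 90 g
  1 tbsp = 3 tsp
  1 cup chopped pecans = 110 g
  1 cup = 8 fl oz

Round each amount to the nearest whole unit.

rolled oats: 14 g; honey: 32 oz; vegetable oil: 167 g; chopped pecans: 20 g; pumpkin purée: 3 oz; sour cream: 141 g

Scaling factor: 44/36 = 11/9.
rolled oats: 2 tbsp × 11/9 ÷ 16 tbsp/cup × 90 g/cup ≈ 14 g
honey: 750 g × 11/9 ÷ 28.35 g/oz ≈ 32 oz
vegetable oil: 10 tbsp × 11/9 ÷ 16 tbsp/cup × 218 g/cup ≈ 167 g
chopped pecans: (2 tbsp + 1 tsp = 7/3 tbsp) × 11/9 ÷ 16 tbsp/cup × 110 g/cup ≈ 20 g
pumpkin purée: 60 g × 11/9 ÷ 28.35 g/oz ≈ 3 oz
sour cream: 4 fl oz × 11/9 ÷ 8 fl oz/cup × 230 g/cup ≈ 141 g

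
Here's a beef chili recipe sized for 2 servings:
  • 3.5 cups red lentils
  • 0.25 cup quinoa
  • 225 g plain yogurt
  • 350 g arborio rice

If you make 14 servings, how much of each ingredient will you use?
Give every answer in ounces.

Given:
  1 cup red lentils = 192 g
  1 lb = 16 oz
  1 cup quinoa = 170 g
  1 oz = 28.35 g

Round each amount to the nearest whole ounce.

Scaling factor: 14/2 = 7.
red lentils: 3.5 cup × 7 × 192 g/cup ÷ 28.35 g/oz ≈ 166 oz
quinoa: 0.25 cup × 7 × 170 g/cup ÷ 28.35 g/oz ≈ 10 oz
plain yogurt: 225 g × 7 ÷ 28.35 g/oz ≈ 56 oz
arborio rice: 350 g × 7 ÷ 28.35 g/oz ≈ 86 oz

red lentils: 166 oz; quinoa: 10 oz; plain yogurt: 56 oz; arborio rice: 86 oz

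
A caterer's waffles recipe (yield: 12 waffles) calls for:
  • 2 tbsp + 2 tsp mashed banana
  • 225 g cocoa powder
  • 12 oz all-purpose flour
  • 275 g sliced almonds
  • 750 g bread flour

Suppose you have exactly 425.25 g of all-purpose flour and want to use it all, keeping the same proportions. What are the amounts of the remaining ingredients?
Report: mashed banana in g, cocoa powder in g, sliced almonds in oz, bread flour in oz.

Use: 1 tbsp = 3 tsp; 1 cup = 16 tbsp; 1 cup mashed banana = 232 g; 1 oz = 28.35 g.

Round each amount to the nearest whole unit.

The original recipe has 340.2 g of all-purpose flour, so the scaling factor is 425.25 ÷ 340.2 = 5/4 = 1.25.
mashed banana: (2 tbsp + 2 tsp = 8/3 tbsp) × 5/4 ÷ 16 tbsp/cup × 232 g/cup ≈ 48 g
cocoa powder: 225 g × 5/4 ≈ 281 g
sliced almonds: 275 g × 5/4 ÷ 28.35 g/oz ≈ 12 oz
bread flour: 750 g × 5/4 ÷ 28.35 g/oz ≈ 33 oz

mashed banana: 48 g; cocoa powder: 281 g; sliced almonds: 12 oz; bread flour: 33 oz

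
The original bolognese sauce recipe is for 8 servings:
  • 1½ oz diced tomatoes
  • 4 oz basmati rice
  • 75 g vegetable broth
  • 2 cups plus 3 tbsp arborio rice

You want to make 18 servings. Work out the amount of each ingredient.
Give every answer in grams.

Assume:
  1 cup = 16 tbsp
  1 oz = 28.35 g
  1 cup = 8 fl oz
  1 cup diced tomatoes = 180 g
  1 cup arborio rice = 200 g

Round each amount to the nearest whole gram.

diced tomatoes: 96 g; basmati rice: 255 g; vegetable broth: 169 g; arborio rice: 984 g

Scaling factor: 18/8 = 9/4 = 2.25.
diced tomatoes: 1.5 oz × 9/4 × 28.35 g/oz ≈ 96 g
basmati rice: 4 oz × 9/4 × 28.35 g/oz ≈ 255 g
vegetable broth: 75 g × 9/4 ≈ 169 g
arborio rice: (2 cup + 3 tbsp = 2.1875 cup) × 9/4 × 200 g/cup ≈ 984 g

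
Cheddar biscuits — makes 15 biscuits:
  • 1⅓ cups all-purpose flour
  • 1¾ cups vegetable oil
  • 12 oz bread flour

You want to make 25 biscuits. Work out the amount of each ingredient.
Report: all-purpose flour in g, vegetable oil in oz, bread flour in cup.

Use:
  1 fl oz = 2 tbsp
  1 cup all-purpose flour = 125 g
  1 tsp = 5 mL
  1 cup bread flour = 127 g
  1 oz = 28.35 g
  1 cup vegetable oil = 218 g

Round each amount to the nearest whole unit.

Scaling factor: 25/15 = 5/3.
all-purpose flour: 4/3 cup × 5/3 × 125 g/cup ≈ 278 g
vegetable oil: 1.75 cup × 5/3 × 218 g/cup ÷ 28.35 g/oz ≈ 22 oz
bread flour: 12 oz × 5/3 × 28.35 g/oz ÷ 127 g/cup ≈ 4 cup

all-purpose flour: 278 g; vegetable oil: 22 oz; bread flour: 4 cup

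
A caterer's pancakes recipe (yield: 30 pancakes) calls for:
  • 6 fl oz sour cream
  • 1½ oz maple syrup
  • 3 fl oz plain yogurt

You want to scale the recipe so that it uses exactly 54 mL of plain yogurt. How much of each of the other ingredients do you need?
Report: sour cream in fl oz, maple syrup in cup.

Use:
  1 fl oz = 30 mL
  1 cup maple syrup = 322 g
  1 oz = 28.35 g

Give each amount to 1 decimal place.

sour cream: 3.6 fl oz; maple syrup: 0.1 cup

The original recipe has 90 mL of plain yogurt, so the scaling factor is 54 ÷ 90 = 3/5 = 0.6.
sour cream: 6 fl oz × 3/5 = 3.6 fl oz
maple syrup: 1.5 oz × 3/5 × 28.35 g/oz ÷ 322 g/cup ≈ 0.1 cup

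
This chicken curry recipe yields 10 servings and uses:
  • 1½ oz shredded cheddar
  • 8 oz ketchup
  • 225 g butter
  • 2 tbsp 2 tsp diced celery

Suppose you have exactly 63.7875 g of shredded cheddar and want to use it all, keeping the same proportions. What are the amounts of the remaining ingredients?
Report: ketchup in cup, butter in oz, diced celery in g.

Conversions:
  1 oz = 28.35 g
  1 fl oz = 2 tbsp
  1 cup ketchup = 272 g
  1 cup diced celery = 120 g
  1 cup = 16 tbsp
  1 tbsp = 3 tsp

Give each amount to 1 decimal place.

The original recipe has 42.525 g of shredded cheddar, so the scaling factor is 63.7875 ÷ 42.525 = 3/2 = 1.5.
ketchup: 8 oz × 3/2 × 28.35 g/oz ÷ 272 g/cup ≈ 1.3 cup
butter: 225 g × 3/2 ÷ 28.35 g/oz ≈ 11.9 oz
diced celery: (2 tbsp + 2 tsp = 8/3 tbsp) × 3/2 ÷ 16 tbsp/cup × 120 g/cup = 30.0 g

ketchup: 1.3 cup; butter: 11.9 oz; diced celery: 30.0 g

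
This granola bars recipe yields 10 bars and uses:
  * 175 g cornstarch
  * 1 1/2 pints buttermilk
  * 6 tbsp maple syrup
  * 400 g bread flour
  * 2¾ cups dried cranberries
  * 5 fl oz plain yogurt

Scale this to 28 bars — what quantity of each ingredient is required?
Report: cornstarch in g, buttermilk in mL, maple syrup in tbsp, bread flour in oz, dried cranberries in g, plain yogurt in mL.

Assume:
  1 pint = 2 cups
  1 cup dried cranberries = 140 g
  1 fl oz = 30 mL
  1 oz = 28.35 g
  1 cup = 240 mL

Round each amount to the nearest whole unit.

Scaling factor: 28/10 = 14/5 = 2.8.
cornstarch: 175 g × 14/5 = 490 g
buttermilk: 1.5 pint × 14/5 × 2 cup/pint × 240 mL/cup = 2016 mL
maple syrup: 6 tbsp × 14/5 ≈ 17 tbsp
bread flour: 400 g × 14/5 ÷ 28.35 g/oz ≈ 40 oz
dried cranberries: 2.75 cup × 14/5 × 140 g/cup = 1078 g
plain yogurt: 5 fl oz × 14/5 × 30 mL/fl oz = 420 mL

cornstarch: 490 g; buttermilk: 2016 mL; maple syrup: 17 tbsp; bread flour: 40 oz; dried cranberries: 1078 g; plain yogurt: 420 mL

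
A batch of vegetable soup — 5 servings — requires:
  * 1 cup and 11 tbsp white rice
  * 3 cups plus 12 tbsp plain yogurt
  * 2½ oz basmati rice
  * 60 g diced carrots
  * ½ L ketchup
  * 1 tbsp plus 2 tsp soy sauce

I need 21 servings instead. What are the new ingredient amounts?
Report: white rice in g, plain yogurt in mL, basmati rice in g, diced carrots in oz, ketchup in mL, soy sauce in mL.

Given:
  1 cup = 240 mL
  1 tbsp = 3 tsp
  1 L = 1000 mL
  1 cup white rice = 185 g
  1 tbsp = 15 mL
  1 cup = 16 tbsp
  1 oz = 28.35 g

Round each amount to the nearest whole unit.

Scaling factor: 21/5 = 4.2.
white rice: (1 cup + 11 tbsp = 1.6875 cup) × 21/5 × 185 g/cup ≈ 1311 g
plain yogurt: (3 cup + 12 tbsp = 3.75 cup) × 21/5 × 240 mL/cup = 3780 mL
basmati rice: 2.5 oz × 21/5 × 28.35 g/oz ≈ 298 g
diced carrots: 60 g × 21/5 ÷ 28.35 g/oz ≈ 9 oz
ketchup: 0.5 L × 21/5 × 1000 mL/L = 2100 mL
soy sauce: (1 tbsp + 2 tsp = 5/3 tbsp) × 21/5 × 15 mL/tbsp = 105 mL

white rice: 1311 g; plain yogurt: 3780 mL; basmati rice: 298 g; diced carrots: 9 oz; ketchup: 2100 mL; soy sauce: 105 mL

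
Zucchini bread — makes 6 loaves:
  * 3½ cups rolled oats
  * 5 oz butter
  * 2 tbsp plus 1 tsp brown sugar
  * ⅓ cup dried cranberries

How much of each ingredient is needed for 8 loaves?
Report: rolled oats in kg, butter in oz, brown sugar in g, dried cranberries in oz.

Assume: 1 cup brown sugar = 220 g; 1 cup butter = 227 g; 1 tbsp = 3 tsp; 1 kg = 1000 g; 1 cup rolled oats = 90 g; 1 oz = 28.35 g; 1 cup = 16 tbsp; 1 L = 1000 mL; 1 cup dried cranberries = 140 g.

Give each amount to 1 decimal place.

Scaling factor: 8/6 = 4/3.
rolled oats: 3.5 cup × 4/3 × 90 g/cup ÷ 1000 g/kg ≈ 0.4 kg
butter: 5 oz × 4/3 ≈ 6.7 oz
brown sugar: (2 tbsp + 1 tsp = 7/3 tbsp) × 4/3 ÷ 16 tbsp/cup × 220 g/cup ≈ 42.8 g
dried cranberries: 1/3 cup × 4/3 × 140 g/cup ÷ 28.35 g/oz ≈ 2.2 oz

rolled oats: 0.4 kg; butter: 6.7 oz; brown sugar: 42.8 g; dried cranberries: 2.2 oz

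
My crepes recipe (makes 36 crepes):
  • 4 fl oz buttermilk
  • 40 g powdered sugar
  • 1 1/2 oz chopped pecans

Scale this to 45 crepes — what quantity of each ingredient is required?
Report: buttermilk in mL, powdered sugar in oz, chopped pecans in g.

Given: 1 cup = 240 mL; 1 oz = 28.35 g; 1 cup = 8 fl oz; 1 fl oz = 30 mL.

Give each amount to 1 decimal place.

buttermilk: 150.0 mL; powdered sugar: 1.8 oz; chopped pecans: 53.2 g

Scaling factor: 45/36 = 5/4 = 1.25.
buttermilk: 4 fl oz × 5/4 × 30 mL/fl oz = 150.0 mL
powdered sugar: 40 g × 5/4 ÷ 28.35 g/oz ≈ 1.8 oz
chopped pecans: 1.5 oz × 5/4 × 28.35 g/oz ≈ 53.2 g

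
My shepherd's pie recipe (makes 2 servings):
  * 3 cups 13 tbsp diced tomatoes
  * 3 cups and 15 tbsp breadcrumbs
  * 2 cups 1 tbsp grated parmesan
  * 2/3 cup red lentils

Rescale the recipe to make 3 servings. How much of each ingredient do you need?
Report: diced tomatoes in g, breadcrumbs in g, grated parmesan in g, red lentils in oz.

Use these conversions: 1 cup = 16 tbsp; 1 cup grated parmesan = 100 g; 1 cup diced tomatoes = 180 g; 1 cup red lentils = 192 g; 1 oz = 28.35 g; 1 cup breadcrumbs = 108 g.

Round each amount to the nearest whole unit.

diced tomatoes: 1029 g; breadcrumbs: 638 g; grated parmesan: 309 g; red lentils: 7 oz

Scaling factor: 3/2 = 1.5.
diced tomatoes: (3 cup + 13 tbsp = 3.8125 cup) × 3/2 × 180 g/cup ≈ 1029 g
breadcrumbs: (3 cup + 15 tbsp = 3.9375 cup) × 3/2 × 108 g/cup ≈ 638 g
grated parmesan: (2 cup + 1 tbsp = 2.0625 cup) × 3/2 × 100 g/cup ≈ 309 g
red lentils: 2/3 cup × 3/2 × 192 g/cup ÷ 28.35 g/oz ≈ 7 oz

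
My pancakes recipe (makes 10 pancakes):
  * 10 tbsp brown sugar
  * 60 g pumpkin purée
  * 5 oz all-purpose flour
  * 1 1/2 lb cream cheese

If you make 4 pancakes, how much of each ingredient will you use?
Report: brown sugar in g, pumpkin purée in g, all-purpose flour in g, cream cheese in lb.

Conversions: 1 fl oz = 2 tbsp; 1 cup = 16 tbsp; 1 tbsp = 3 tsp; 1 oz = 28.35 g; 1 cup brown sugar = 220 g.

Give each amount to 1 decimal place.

Scaling factor: 4/10 = 2/5 = 0.4.
brown sugar: 10 tbsp × 2/5 ÷ 16 tbsp/cup × 220 g/cup = 55.0 g
pumpkin purée: 60 g × 2/5 = 24.0 g
all-purpose flour: 5 oz × 2/5 × 28.35 g/oz = 56.7 g
cream cheese: 1.5 lb × 2/5 = 0.6 lb

brown sugar: 55.0 g; pumpkin purée: 24.0 g; all-purpose flour: 56.7 g; cream cheese: 0.6 lb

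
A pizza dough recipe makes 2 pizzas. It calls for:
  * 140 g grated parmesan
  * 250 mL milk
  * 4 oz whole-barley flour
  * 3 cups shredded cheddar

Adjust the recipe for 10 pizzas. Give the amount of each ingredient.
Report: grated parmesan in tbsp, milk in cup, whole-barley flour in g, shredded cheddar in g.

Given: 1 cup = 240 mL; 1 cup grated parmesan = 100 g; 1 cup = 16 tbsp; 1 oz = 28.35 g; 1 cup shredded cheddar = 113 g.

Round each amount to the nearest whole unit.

grated parmesan: 112 tbsp; milk: 5 cup; whole-barley flour: 567 g; shredded cheddar: 1695 g

Scaling factor: 10/2 = 5.
grated parmesan: 140 g × 5 ÷ 100 g/cup × 16 tbsp/cup = 112 tbsp
milk: 250 mL × 5 ÷ 240 mL/cup ≈ 5 cup
whole-barley flour: 4 oz × 5 × 28.35 g/oz = 567 g
shredded cheddar: 3 cup × 5 × 113 g/cup = 1695 g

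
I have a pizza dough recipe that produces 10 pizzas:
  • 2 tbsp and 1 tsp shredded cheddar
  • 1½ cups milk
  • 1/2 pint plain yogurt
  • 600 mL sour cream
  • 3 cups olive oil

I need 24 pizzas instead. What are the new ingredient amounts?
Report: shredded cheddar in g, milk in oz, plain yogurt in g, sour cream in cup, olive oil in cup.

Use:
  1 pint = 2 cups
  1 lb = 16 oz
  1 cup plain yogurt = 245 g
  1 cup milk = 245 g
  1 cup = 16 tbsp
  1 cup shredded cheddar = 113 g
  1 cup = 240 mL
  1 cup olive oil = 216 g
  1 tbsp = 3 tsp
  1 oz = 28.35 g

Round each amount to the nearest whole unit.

shredded cheddar: 40 g; milk: 31 oz; plain yogurt: 588 g; sour cream: 6 cup; olive oil: 7 cup

Scaling factor: 24/10 = 12/5 = 2.4.
shredded cheddar: (2 tbsp + 1 tsp = 7/3 tbsp) × 12/5 ÷ 16 tbsp/cup × 113 g/cup ≈ 40 g
milk: 1.5 cup × 12/5 × 245 g/cup ÷ 28.35 g/oz ≈ 31 oz
plain yogurt: 0.5 pint × 12/5 × 2 cup/pint × 245 g/cup = 588 g
sour cream: 600 mL × 12/5 ÷ 240 mL/cup = 6 cup
olive oil: 3 cup × 12/5 ≈ 7 cup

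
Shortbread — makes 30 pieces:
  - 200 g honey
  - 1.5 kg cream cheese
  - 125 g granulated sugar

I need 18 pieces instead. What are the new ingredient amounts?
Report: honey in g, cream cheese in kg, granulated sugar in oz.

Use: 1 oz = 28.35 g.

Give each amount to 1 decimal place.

honey: 120.0 g; cream cheese: 0.9 kg; granulated sugar: 2.6 oz

Scaling factor: 18/30 = 3/5 = 0.6.
honey: 200 g × 3/5 = 120.0 g
cream cheese: 1.5 kg × 3/5 = 0.9 kg
granulated sugar: 125 g × 3/5 ÷ 28.35 g/oz ≈ 2.6 oz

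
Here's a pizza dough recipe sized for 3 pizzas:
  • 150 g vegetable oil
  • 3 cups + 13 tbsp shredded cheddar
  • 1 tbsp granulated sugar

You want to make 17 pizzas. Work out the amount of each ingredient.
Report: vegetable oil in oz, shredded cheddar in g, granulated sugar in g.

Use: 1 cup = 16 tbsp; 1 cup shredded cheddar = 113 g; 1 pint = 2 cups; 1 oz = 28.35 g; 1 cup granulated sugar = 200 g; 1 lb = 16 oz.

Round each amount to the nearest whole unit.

Scaling factor: 17/3.
vegetable oil: 150 g × 17/3 ÷ 28.35 g/oz ≈ 30 oz
shredded cheddar: (3 cup + 13 tbsp = 3.8125 cup) × 17/3 × 113 g/cup ≈ 2441 g
granulated sugar: 1 tbsp × 17/3 ÷ 16 tbsp/cup × 200 g/cup ≈ 71 g

vegetable oil: 30 oz; shredded cheddar: 2441 g; granulated sugar: 71 g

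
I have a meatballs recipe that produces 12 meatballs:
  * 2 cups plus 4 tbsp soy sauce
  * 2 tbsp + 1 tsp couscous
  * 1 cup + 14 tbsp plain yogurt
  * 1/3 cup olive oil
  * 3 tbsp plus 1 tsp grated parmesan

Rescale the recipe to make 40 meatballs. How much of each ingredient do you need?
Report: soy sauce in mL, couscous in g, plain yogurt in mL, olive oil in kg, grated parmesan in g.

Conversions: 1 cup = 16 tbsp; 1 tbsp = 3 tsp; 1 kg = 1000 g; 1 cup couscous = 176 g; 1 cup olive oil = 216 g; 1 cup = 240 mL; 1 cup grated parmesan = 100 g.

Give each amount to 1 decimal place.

soy sauce: 1800.0 mL; couscous: 85.6 g; plain yogurt: 1500.0 mL; olive oil: 0.2 kg; grated parmesan: 69.4 g

Scaling factor: 40/12 = 10/3.
soy sauce: (2 cup + 4 tbsp = 2.25 cup) × 10/3 × 240 mL/cup = 1800.0 mL
couscous: (2 tbsp + 1 tsp = 7/3 tbsp) × 10/3 ÷ 16 tbsp/cup × 176 g/cup ≈ 85.6 g
plain yogurt: (1 cup + 14 tbsp = 1.875 cup) × 10/3 × 240 mL/cup = 1500.0 mL
olive oil: 1/3 cup × 10/3 × 216 g/cup ÷ 1000 g/kg ≈ 0.2 kg
grated parmesan: (3 tbsp + 1 tsp = 10/3 tbsp) × 10/3 ÷ 16 tbsp/cup × 100 g/cup ≈ 69.4 g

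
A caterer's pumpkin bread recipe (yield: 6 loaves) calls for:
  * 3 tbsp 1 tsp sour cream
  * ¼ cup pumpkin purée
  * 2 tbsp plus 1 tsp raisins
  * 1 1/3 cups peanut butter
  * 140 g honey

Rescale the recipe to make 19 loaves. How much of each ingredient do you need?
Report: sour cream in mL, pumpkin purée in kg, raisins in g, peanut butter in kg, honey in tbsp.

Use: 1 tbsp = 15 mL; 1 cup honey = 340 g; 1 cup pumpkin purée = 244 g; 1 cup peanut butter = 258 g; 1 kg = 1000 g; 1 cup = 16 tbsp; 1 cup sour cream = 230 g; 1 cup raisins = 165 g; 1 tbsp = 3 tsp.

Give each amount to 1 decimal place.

sour cream: 158.3 mL; pumpkin purée: 0.2 kg; raisins: 76.2 g; peanut butter: 1.1 kg; honey: 20.9 tbsp

Scaling factor: 19/6.
sour cream: (3 tbsp + 1 tsp = 10/3 tbsp) × 19/6 × 15 mL/tbsp ≈ 158.3 mL
pumpkin purée: 0.25 cup × 19/6 × 244 g/cup ÷ 1000 g/kg ≈ 0.2 kg
raisins: (2 tbsp + 1 tsp = 7/3 tbsp) × 19/6 ÷ 16 tbsp/cup × 165 g/cup ≈ 76.2 g
peanut butter: 4/3 cup × 19/6 × 258 g/cup ÷ 1000 g/kg ≈ 1.1 kg
honey: 140 g × 19/6 ÷ 340 g/cup × 16 tbsp/cup ≈ 20.9 tbsp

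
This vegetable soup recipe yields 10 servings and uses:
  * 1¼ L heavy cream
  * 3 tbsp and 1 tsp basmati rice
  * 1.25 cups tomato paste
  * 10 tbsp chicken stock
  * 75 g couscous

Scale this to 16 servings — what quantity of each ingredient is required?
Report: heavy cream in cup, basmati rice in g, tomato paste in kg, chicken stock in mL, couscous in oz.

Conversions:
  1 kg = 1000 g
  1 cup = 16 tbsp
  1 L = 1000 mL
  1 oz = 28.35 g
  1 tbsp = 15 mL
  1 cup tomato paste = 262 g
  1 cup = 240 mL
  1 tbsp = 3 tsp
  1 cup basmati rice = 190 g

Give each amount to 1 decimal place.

Scaling factor: 16/10 = 8/5 = 1.6.
heavy cream: 1.25 L × 8/5 × 1000 mL/L ÷ 240 mL/cup ≈ 8.3 cup
basmati rice: (3 tbsp + 1 tsp = 10/3 tbsp) × 8/5 ÷ 16 tbsp/cup × 190 g/cup ≈ 63.3 g
tomato paste: 1.25 cup × 8/5 × 262 g/cup ÷ 1000 g/kg ≈ 0.5 kg
chicken stock: 10 tbsp × 8/5 × 15 mL/tbsp = 240.0 mL
couscous: 75 g × 8/5 ÷ 28.35 g/oz ≈ 4.2 oz

heavy cream: 8.3 cup; basmati rice: 63.3 g; tomato paste: 0.5 kg; chicken stock: 240.0 mL; couscous: 4.2 oz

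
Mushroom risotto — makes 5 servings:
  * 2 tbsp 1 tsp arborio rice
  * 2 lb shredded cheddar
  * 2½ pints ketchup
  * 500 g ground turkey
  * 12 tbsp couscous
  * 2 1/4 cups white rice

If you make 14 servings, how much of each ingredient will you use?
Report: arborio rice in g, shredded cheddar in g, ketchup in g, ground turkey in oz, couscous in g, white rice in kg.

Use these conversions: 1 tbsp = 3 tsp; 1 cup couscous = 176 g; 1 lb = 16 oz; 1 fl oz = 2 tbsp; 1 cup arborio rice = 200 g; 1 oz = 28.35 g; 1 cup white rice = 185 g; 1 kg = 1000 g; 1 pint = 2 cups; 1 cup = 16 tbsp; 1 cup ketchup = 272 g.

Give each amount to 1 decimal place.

arborio rice: 81.7 g; shredded cheddar: 2540.2 g; ketchup: 3808.0 g; ground turkey: 49.4 oz; couscous: 369.6 g; white rice: 1.2 kg

Scaling factor: 14/5 = 2.8.
arborio rice: (2 tbsp + 1 tsp = 7/3 tbsp) × 14/5 ÷ 16 tbsp/cup × 200 g/cup ≈ 81.7 g
shredded cheddar: 2 lb × 14/5 × 16 oz/lb × 28.35 g/oz ≈ 2540.2 g
ketchup: 2.5 pint × 14/5 × 2 cup/pint × 272 g/cup = 3808.0 g
ground turkey: 500 g × 14/5 ÷ 28.35 g/oz ≈ 49.4 oz
couscous: 12 tbsp × 14/5 ÷ 16 tbsp/cup × 176 g/cup = 369.6 g
white rice: 2.25 cup × 14/5 × 185 g/cup ÷ 1000 g/kg ≈ 1.2 kg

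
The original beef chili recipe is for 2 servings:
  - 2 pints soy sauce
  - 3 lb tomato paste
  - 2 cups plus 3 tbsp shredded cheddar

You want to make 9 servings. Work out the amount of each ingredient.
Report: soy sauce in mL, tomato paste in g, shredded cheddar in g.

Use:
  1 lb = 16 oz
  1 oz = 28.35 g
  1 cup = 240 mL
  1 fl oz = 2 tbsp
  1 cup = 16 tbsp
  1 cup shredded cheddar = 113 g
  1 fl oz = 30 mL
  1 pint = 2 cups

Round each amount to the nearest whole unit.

Scaling factor: 9/2 = 4.5.
soy sauce: 2 pint × 9/2 × 2 cup/pint × 240 mL/cup = 4320 mL
tomato paste: 3 lb × 9/2 × 16 oz/lb × 28.35 g/oz ≈ 6124 g
shredded cheddar: (2 cup + 3 tbsp = 2.1875 cup) × 9/2 × 113 g/cup ≈ 1112 g

soy sauce: 4320 mL; tomato paste: 6124 g; shredded cheddar: 1112 g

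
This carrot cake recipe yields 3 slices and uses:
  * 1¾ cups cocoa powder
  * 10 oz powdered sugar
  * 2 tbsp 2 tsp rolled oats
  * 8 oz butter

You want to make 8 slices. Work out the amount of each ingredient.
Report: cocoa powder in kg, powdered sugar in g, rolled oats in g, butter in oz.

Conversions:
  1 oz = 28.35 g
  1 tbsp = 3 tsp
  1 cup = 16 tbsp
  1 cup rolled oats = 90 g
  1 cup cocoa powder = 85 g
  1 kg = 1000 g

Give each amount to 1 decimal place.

Scaling factor: 8/3.
cocoa powder: 1.75 cup × 8/3 × 85 g/cup ÷ 1000 g/kg ≈ 0.4 kg
powdered sugar: 10 oz × 8/3 × 28.35 g/oz = 756.0 g
rolled oats: (2 tbsp + 2 tsp = 8/3 tbsp) × 8/3 ÷ 16 tbsp/cup × 90 g/cup = 40.0 g
butter: 8 oz × 8/3 ≈ 21.3 oz

cocoa powder: 0.4 kg; powdered sugar: 756.0 g; rolled oats: 40.0 g; butter: 21.3 oz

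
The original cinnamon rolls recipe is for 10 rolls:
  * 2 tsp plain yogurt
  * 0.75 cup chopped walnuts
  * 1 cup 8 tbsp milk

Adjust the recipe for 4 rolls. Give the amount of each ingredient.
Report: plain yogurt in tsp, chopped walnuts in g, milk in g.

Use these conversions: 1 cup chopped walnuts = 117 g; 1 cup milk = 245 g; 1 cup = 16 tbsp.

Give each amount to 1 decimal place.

Scaling factor: 4/10 = 2/5 = 0.4.
plain yogurt: 2 tsp × 2/5 = 0.8 tsp
chopped walnuts: 0.75 cup × 2/5 × 117 g/cup = 35.1 g
milk: (1 cup + 8 tbsp = 1.5 cup) × 2/5 × 245 g/cup = 147.0 g

plain yogurt: 0.8 tsp; chopped walnuts: 35.1 g; milk: 147.0 g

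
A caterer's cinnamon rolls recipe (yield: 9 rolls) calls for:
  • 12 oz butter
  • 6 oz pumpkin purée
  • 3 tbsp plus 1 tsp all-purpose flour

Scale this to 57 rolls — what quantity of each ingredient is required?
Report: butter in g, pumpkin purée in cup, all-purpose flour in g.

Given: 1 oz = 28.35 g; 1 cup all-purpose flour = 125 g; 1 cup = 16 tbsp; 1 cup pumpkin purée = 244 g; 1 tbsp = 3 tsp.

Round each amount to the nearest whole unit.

butter: 2155 g; pumpkin purée: 4 cup; all-purpose flour: 165 g

Scaling factor: 57/9 = 19/3.
butter: 12 oz × 19/3 × 28.35 g/oz ≈ 2155 g
pumpkin purée: 6 oz × 19/3 × 28.35 g/oz ÷ 244 g/cup ≈ 4 cup
all-purpose flour: (3 tbsp + 1 tsp = 10/3 tbsp) × 19/3 ÷ 16 tbsp/cup × 125 g/cup ≈ 165 g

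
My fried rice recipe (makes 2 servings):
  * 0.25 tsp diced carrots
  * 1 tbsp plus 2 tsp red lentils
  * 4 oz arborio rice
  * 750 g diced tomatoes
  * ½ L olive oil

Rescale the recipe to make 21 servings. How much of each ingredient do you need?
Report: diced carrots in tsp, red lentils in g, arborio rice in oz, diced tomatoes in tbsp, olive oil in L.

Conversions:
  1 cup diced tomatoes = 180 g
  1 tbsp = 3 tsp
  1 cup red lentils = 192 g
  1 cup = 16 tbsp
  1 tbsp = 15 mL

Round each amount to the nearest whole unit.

diced carrots: 3 tsp; red lentils: 210 g; arborio rice: 42 oz; diced tomatoes: 700 tbsp; olive oil: 5 L

Scaling factor: 21/2 = 10.5.
diced carrots: 0.25 tsp × 21/2 ≈ 3 tsp
red lentils: (1 tbsp + 2 tsp = 5/3 tbsp) × 21/2 ÷ 16 tbsp/cup × 192 g/cup = 210 g
arborio rice: 4 oz × 21/2 = 42 oz
diced tomatoes: 750 g × 21/2 ÷ 180 g/cup × 16 tbsp/cup = 700 tbsp
olive oil: 0.5 L × 21/2 ≈ 5 L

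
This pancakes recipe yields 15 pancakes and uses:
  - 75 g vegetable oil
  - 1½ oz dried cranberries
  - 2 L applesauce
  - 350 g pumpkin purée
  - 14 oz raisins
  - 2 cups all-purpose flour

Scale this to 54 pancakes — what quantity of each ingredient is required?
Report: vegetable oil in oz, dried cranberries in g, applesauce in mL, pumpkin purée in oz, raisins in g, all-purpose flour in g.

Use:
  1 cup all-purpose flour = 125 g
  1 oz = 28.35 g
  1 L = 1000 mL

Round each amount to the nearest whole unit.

Scaling factor: 54/15 = 18/5 = 3.6.
vegetable oil: 75 g × 18/5 ÷ 28.35 g/oz ≈ 10 oz
dried cranberries: 1.5 oz × 18/5 × 28.35 g/oz ≈ 153 g
applesauce: 2 L × 18/5 × 1000 mL/L = 7200 mL
pumpkin purée: 350 g × 18/5 ÷ 28.35 g/oz ≈ 44 oz
raisins: 14 oz × 18/5 × 28.35 g/oz ≈ 1429 g
all-purpose flour: 2 cup × 18/5 × 125 g/cup = 900 g

vegetable oil: 10 oz; dried cranberries: 153 g; applesauce: 7200 mL; pumpkin purée: 44 oz; raisins: 1429 g; all-purpose flour: 900 g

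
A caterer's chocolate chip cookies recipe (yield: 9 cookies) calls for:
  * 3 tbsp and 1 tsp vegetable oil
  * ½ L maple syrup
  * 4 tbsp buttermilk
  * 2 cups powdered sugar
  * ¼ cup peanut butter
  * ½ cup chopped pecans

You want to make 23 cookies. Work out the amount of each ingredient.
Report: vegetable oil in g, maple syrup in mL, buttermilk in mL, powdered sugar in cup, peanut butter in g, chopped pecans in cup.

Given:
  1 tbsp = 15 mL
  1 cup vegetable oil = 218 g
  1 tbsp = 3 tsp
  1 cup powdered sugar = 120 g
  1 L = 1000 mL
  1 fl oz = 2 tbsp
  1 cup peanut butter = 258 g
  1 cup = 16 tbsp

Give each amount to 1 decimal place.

Scaling factor: 23/9.
vegetable oil: (3 tbsp + 1 tsp = 10/3 tbsp) × 23/9 ÷ 16 tbsp/cup × 218 g/cup ≈ 116.1 g
maple syrup: 0.5 L × 23/9 × 1000 mL/L ≈ 1277.8 mL
buttermilk: 4 tbsp × 23/9 × 15 mL/tbsp ≈ 153.3 mL
powdered sugar: 2 cup × 23/9 ≈ 5.1 cup
peanut butter: 0.25 cup × 23/9 × 258 g/cup ≈ 164.8 g
chopped pecans: 0.5 cup × 23/9 ≈ 1.3 cup

vegetable oil: 116.1 g; maple syrup: 1277.8 mL; buttermilk: 153.3 mL; powdered sugar: 5.1 cup; peanut butter: 164.8 g; chopped pecans: 1.3 cup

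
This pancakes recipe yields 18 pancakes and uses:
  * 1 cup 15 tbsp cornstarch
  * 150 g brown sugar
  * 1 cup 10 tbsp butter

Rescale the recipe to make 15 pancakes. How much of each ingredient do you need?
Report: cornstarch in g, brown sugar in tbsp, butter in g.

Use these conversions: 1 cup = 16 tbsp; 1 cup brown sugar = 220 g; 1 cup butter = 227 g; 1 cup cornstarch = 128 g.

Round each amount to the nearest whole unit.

Scaling factor: 15/18 = 5/6.
cornstarch: (1 cup + 15 tbsp = 1.9375 cup) × 5/6 × 128 g/cup ≈ 207 g
brown sugar: 150 g × 5/6 ÷ 220 g/cup × 16 tbsp/cup ≈ 9 tbsp
butter: (1 cup + 10 tbsp = 1.625 cup) × 5/6 × 227 g/cup ≈ 307 g

cornstarch: 207 g; brown sugar: 9 tbsp; butter: 307 g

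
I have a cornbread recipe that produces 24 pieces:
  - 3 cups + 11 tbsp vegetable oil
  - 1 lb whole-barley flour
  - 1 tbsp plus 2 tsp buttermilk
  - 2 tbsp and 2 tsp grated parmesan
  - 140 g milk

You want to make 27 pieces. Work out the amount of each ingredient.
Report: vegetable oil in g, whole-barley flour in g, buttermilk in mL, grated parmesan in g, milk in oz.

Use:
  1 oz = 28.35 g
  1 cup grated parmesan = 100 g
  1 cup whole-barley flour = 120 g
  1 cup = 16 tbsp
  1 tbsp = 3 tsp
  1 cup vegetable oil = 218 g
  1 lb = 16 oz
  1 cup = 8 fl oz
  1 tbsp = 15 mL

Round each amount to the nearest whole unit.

Scaling factor: 27/24 = 9/8 = 1.125.
vegetable oil: (3 cup + 11 tbsp = 3.6875 cup) × 9/8 × 218 g/cup ≈ 904 g
whole-barley flour: 1 lb × 9/8 × 16 oz/lb × 28.35 g/oz ≈ 510 g
buttermilk: (1 tbsp + 2 tsp = 5/3 tbsp) × 9/8 × 15 mL/tbsp ≈ 28 mL
grated parmesan: (2 tbsp + 2 tsp = 8/3 tbsp) × 9/8 ÷ 16 tbsp/cup × 100 g/cup ≈ 19 g
milk: 140 g × 9/8 ÷ 28.35 g/oz ≈ 6 oz

vegetable oil: 904 g; whole-barley flour: 510 g; buttermilk: 28 mL; grated parmesan: 19 g; milk: 6 oz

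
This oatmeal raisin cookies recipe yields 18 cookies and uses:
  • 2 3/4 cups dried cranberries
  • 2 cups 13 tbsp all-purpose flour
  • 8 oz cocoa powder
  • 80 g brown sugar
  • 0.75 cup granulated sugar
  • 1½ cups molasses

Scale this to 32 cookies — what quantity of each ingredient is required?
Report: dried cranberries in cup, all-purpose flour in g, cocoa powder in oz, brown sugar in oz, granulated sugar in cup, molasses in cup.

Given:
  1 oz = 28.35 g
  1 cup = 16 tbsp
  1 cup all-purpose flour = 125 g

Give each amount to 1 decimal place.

dried cranberries: 4.9 cup; all-purpose flour: 625.0 g; cocoa powder: 14.2 oz; brown sugar: 5.0 oz; granulated sugar: 1.3 cup; molasses: 2.7 cup

Scaling factor: 32/18 = 16/9.
dried cranberries: 2.75 cup × 16/9 ≈ 4.9 cup
all-purpose flour: (2 cup + 13 tbsp = 2.8125 cup) × 16/9 × 125 g/cup = 625.0 g
cocoa powder: 8 oz × 16/9 ≈ 14.2 oz
brown sugar: 80 g × 16/9 ÷ 28.35 g/oz ≈ 5.0 oz
granulated sugar: 0.75 cup × 16/9 ≈ 1.3 cup
molasses: 1.5 cup × 16/9 ≈ 2.7 cup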